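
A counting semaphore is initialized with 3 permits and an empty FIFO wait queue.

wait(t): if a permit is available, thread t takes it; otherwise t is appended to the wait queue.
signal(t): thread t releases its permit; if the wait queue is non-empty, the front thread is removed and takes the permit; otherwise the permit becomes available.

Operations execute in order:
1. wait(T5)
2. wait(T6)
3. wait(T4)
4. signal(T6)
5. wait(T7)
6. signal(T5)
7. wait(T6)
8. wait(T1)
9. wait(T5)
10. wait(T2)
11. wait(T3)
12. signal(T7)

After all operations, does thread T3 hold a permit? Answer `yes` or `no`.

Answer: no

Derivation:
Step 1: wait(T5) -> count=2 queue=[] holders={T5}
Step 2: wait(T6) -> count=1 queue=[] holders={T5,T6}
Step 3: wait(T4) -> count=0 queue=[] holders={T4,T5,T6}
Step 4: signal(T6) -> count=1 queue=[] holders={T4,T5}
Step 5: wait(T7) -> count=0 queue=[] holders={T4,T5,T7}
Step 6: signal(T5) -> count=1 queue=[] holders={T4,T7}
Step 7: wait(T6) -> count=0 queue=[] holders={T4,T6,T7}
Step 8: wait(T1) -> count=0 queue=[T1] holders={T4,T6,T7}
Step 9: wait(T5) -> count=0 queue=[T1,T5] holders={T4,T6,T7}
Step 10: wait(T2) -> count=0 queue=[T1,T5,T2] holders={T4,T6,T7}
Step 11: wait(T3) -> count=0 queue=[T1,T5,T2,T3] holders={T4,T6,T7}
Step 12: signal(T7) -> count=0 queue=[T5,T2,T3] holders={T1,T4,T6}
Final holders: {T1,T4,T6} -> T3 not in holders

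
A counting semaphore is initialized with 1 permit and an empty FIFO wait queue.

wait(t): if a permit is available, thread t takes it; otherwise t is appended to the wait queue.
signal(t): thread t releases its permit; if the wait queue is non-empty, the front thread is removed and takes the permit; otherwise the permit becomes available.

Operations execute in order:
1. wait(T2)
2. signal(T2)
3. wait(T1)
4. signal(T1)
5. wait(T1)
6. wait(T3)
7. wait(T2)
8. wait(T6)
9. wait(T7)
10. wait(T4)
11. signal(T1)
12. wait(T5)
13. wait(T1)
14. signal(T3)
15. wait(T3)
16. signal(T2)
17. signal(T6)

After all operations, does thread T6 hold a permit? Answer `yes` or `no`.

Step 1: wait(T2) -> count=0 queue=[] holders={T2}
Step 2: signal(T2) -> count=1 queue=[] holders={none}
Step 3: wait(T1) -> count=0 queue=[] holders={T1}
Step 4: signal(T1) -> count=1 queue=[] holders={none}
Step 5: wait(T1) -> count=0 queue=[] holders={T1}
Step 6: wait(T3) -> count=0 queue=[T3] holders={T1}
Step 7: wait(T2) -> count=0 queue=[T3,T2] holders={T1}
Step 8: wait(T6) -> count=0 queue=[T3,T2,T6] holders={T1}
Step 9: wait(T7) -> count=0 queue=[T3,T2,T6,T7] holders={T1}
Step 10: wait(T4) -> count=0 queue=[T3,T2,T6,T7,T4] holders={T1}
Step 11: signal(T1) -> count=0 queue=[T2,T6,T7,T4] holders={T3}
Step 12: wait(T5) -> count=0 queue=[T2,T6,T7,T4,T5] holders={T3}
Step 13: wait(T1) -> count=0 queue=[T2,T6,T7,T4,T5,T1] holders={T3}
Step 14: signal(T3) -> count=0 queue=[T6,T7,T4,T5,T1] holders={T2}
Step 15: wait(T3) -> count=0 queue=[T6,T7,T4,T5,T1,T3] holders={T2}
Step 16: signal(T2) -> count=0 queue=[T7,T4,T5,T1,T3] holders={T6}
Step 17: signal(T6) -> count=0 queue=[T4,T5,T1,T3] holders={T7}
Final holders: {T7} -> T6 not in holders

Answer: no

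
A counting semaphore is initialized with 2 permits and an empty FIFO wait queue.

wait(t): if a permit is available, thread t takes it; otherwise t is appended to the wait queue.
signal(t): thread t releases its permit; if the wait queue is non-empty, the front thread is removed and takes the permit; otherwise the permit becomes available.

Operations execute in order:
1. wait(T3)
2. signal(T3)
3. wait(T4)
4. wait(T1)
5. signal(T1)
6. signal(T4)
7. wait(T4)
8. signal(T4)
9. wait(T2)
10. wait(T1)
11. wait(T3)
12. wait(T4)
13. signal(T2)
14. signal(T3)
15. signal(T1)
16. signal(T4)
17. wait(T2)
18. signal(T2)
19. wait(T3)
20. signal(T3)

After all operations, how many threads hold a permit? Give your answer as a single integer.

Answer: 0

Derivation:
Step 1: wait(T3) -> count=1 queue=[] holders={T3}
Step 2: signal(T3) -> count=2 queue=[] holders={none}
Step 3: wait(T4) -> count=1 queue=[] holders={T4}
Step 4: wait(T1) -> count=0 queue=[] holders={T1,T4}
Step 5: signal(T1) -> count=1 queue=[] holders={T4}
Step 6: signal(T4) -> count=2 queue=[] holders={none}
Step 7: wait(T4) -> count=1 queue=[] holders={T4}
Step 8: signal(T4) -> count=2 queue=[] holders={none}
Step 9: wait(T2) -> count=1 queue=[] holders={T2}
Step 10: wait(T1) -> count=0 queue=[] holders={T1,T2}
Step 11: wait(T3) -> count=0 queue=[T3] holders={T1,T2}
Step 12: wait(T4) -> count=0 queue=[T3,T4] holders={T1,T2}
Step 13: signal(T2) -> count=0 queue=[T4] holders={T1,T3}
Step 14: signal(T3) -> count=0 queue=[] holders={T1,T4}
Step 15: signal(T1) -> count=1 queue=[] holders={T4}
Step 16: signal(T4) -> count=2 queue=[] holders={none}
Step 17: wait(T2) -> count=1 queue=[] holders={T2}
Step 18: signal(T2) -> count=2 queue=[] holders={none}
Step 19: wait(T3) -> count=1 queue=[] holders={T3}
Step 20: signal(T3) -> count=2 queue=[] holders={none}
Final holders: {none} -> 0 thread(s)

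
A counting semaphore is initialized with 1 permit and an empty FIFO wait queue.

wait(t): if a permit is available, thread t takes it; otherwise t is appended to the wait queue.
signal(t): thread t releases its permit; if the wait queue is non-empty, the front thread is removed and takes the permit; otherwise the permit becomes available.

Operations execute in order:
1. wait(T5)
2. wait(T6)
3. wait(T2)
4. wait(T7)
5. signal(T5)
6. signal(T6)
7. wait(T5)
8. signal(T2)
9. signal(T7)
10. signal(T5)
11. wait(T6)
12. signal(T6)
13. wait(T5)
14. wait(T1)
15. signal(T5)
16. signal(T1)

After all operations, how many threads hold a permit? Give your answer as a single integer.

Answer: 0

Derivation:
Step 1: wait(T5) -> count=0 queue=[] holders={T5}
Step 2: wait(T6) -> count=0 queue=[T6] holders={T5}
Step 3: wait(T2) -> count=0 queue=[T6,T2] holders={T5}
Step 4: wait(T7) -> count=0 queue=[T6,T2,T7] holders={T5}
Step 5: signal(T5) -> count=0 queue=[T2,T7] holders={T6}
Step 6: signal(T6) -> count=0 queue=[T7] holders={T2}
Step 7: wait(T5) -> count=0 queue=[T7,T5] holders={T2}
Step 8: signal(T2) -> count=0 queue=[T5] holders={T7}
Step 9: signal(T7) -> count=0 queue=[] holders={T5}
Step 10: signal(T5) -> count=1 queue=[] holders={none}
Step 11: wait(T6) -> count=0 queue=[] holders={T6}
Step 12: signal(T6) -> count=1 queue=[] holders={none}
Step 13: wait(T5) -> count=0 queue=[] holders={T5}
Step 14: wait(T1) -> count=0 queue=[T1] holders={T5}
Step 15: signal(T5) -> count=0 queue=[] holders={T1}
Step 16: signal(T1) -> count=1 queue=[] holders={none}
Final holders: {none} -> 0 thread(s)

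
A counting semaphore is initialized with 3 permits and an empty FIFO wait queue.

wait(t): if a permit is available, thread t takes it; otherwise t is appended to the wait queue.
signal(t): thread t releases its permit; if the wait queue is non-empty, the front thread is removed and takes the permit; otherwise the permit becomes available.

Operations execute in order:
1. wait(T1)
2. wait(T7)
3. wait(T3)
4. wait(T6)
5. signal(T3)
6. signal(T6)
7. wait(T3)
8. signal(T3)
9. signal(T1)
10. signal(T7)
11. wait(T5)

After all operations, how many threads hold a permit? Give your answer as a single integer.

Step 1: wait(T1) -> count=2 queue=[] holders={T1}
Step 2: wait(T7) -> count=1 queue=[] holders={T1,T7}
Step 3: wait(T3) -> count=0 queue=[] holders={T1,T3,T7}
Step 4: wait(T6) -> count=0 queue=[T6] holders={T1,T3,T7}
Step 5: signal(T3) -> count=0 queue=[] holders={T1,T6,T7}
Step 6: signal(T6) -> count=1 queue=[] holders={T1,T7}
Step 7: wait(T3) -> count=0 queue=[] holders={T1,T3,T7}
Step 8: signal(T3) -> count=1 queue=[] holders={T1,T7}
Step 9: signal(T1) -> count=2 queue=[] holders={T7}
Step 10: signal(T7) -> count=3 queue=[] holders={none}
Step 11: wait(T5) -> count=2 queue=[] holders={T5}
Final holders: {T5} -> 1 thread(s)

Answer: 1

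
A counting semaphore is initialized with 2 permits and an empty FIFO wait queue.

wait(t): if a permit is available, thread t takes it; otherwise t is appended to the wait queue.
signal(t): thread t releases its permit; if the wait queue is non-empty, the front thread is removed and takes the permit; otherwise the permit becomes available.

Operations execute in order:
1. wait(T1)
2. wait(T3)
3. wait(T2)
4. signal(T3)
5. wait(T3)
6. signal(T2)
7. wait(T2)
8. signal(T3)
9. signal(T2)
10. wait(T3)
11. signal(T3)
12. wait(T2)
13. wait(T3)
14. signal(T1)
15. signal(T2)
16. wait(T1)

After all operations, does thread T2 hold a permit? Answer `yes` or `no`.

Answer: no

Derivation:
Step 1: wait(T1) -> count=1 queue=[] holders={T1}
Step 2: wait(T3) -> count=0 queue=[] holders={T1,T3}
Step 3: wait(T2) -> count=0 queue=[T2] holders={T1,T3}
Step 4: signal(T3) -> count=0 queue=[] holders={T1,T2}
Step 5: wait(T3) -> count=0 queue=[T3] holders={T1,T2}
Step 6: signal(T2) -> count=0 queue=[] holders={T1,T3}
Step 7: wait(T2) -> count=0 queue=[T2] holders={T1,T3}
Step 8: signal(T3) -> count=0 queue=[] holders={T1,T2}
Step 9: signal(T2) -> count=1 queue=[] holders={T1}
Step 10: wait(T3) -> count=0 queue=[] holders={T1,T3}
Step 11: signal(T3) -> count=1 queue=[] holders={T1}
Step 12: wait(T2) -> count=0 queue=[] holders={T1,T2}
Step 13: wait(T3) -> count=0 queue=[T3] holders={T1,T2}
Step 14: signal(T1) -> count=0 queue=[] holders={T2,T3}
Step 15: signal(T2) -> count=1 queue=[] holders={T3}
Step 16: wait(T1) -> count=0 queue=[] holders={T1,T3}
Final holders: {T1,T3} -> T2 not in holders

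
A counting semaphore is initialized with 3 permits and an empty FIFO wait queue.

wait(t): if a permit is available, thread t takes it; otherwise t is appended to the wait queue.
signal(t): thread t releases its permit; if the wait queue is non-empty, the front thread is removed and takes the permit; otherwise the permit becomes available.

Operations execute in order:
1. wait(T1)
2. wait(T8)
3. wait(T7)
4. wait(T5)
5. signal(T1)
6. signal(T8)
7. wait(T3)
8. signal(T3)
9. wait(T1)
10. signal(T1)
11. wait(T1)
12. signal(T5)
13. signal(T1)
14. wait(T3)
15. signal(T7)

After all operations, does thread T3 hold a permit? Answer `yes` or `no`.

Step 1: wait(T1) -> count=2 queue=[] holders={T1}
Step 2: wait(T8) -> count=1 queue=[] holders={T1,T8}
Step 3: wait(T7) -> count=0 queue=[] holders={T1,T7,T8}
Step 4: wait(T5) -> count=0 queue=[T5] holders={T1,T7,T8}
Step 5: signal(T1) -> count=0 queue=[] holders={T5,T7,T8}
Step 6: signal(T8) -> count=1 queue=[] holders={T5,T7}
Step 7: wait(T3) -> count=0 queue=[] holders={T3,T5,T7}
Step 8: signal(T3) -> count=1 queue=[] holders={T5,T7}
Step 9: wait(T1) -> count=0 queue=[] holders={T1,T5,T7}
Step 10: signal(T1) -> count=1 queue=[] holders={T5,T7}
Step 11: wait(T1) -> count=0 queue=[] holders={T1,T5,T7}
Step 12: signal(T5) -> count=1 queue=[] holders={T1,T7}
Step 13: signal(T1) -> count=2 queue=[] holders={T7}
Step 14: wait(T3) -> count=1 queue=[] holders={T3,T7}
Step 15: signal(T7) -> count=2 queue=[] holders={T3}
Final holders: {T3} -> T3 in holders

Answer: yes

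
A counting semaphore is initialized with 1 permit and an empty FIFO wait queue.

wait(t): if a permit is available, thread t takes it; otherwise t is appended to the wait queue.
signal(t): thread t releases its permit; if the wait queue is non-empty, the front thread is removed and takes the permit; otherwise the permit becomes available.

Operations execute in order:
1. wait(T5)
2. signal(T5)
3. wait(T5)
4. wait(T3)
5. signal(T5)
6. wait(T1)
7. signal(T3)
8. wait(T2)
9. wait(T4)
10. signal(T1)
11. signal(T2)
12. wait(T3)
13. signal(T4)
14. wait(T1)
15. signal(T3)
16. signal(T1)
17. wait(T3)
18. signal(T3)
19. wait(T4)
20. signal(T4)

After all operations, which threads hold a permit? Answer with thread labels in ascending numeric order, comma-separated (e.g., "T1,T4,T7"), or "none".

Answer: none

Derivation:
Step 1: wait(T5) -> count=0 queue=[] holders={T5}
Step 2: signal(T5) -> count=1 queue=[] holders={none}
Step 3: wait(T5) -> count=0 queue=[] holders={T5}
Step 4: wait(T3) -> count=0 queue=[T3] holders={T5}
Step 5: signal(T5) -> count=0 queue=[] holders={T3}
Step 6: wait(T1) -> count=0 queue=[T1] holders={T3}
Step 7: signal(T3) -> count=0 queue=[] holders={T1}
Step 8: wait(T2) -> count=0 queue=[T2] holders={T1}
Step 9: wait(T4) -> count=0 queue=[T2,T4] holders={T1}
Step 10: signal(T1) -> count=0 queue=[T4] holders={T2}
Step 11: signal(T2) -> count=0 queue=[] holders={T4}
Step 12: wait(T3) -> count=0 queue=[T3] holders={T4}
Step 13: signal(T4) -> count=0 queue=[] holders={T3}
Step 14: wait(T1) -> count=0 queue=[T1] holders={T3}
Step 15: signal(T3) -> count=0 queue=[] holders={T1}
Step 16: signal(T1) -> count=1 queue=[] holders={none}
Step 17: wait(T3) -> count=0 queue=[] holders={T3}
Step 18: signal(T3) -> count=1 queue=[] holders={none}
Step 19: wait(T4) -> count=0 queue=[] holders={T4}
Step 20: signal(T4) -> count=1 queue=[] holders={none}
Final holders: none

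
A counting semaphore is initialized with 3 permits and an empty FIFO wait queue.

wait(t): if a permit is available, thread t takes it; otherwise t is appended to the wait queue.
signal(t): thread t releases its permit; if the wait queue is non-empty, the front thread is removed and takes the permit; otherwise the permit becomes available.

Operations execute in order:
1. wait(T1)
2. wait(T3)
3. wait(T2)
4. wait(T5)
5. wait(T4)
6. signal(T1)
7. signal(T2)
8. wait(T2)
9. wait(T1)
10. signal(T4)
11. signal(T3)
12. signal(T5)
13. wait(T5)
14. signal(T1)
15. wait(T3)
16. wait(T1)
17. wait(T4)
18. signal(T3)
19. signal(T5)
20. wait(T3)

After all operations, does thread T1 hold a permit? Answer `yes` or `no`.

Answer: yes

Derivation:
Step 1: wait(T1) -> count=2 queue=[] holders={T1}
Step 2: wait(T3) -> count=1 queue=[] holders={T1,T3}
Step 3: wait(T2) -> count=0 queue=[] holders={T1,T2,T3}
Step 4: wait(T5) -> count=0 queue=[T5] holders={T1,T2,T3}
Step 5: wait(T4) -> count=0 queue=[T5,T4] holders={T1,T2,T3}
Step 6: signal(T1) -> count=0 queue=[T4] holders={T2,T3,T5}
Step 7: signal(T2) -> count=0 queue=[] holders={T3,T4,T5}
Step 8: wait(T2) -> count=0 queue=[T2] holders={T3,T4,T5}
Step 9: wait(T1) -> count=0 queue=[T2,T1] holders={T3,T4,T5}
Step 10: signal(T4) -> count=0 queue=[T1] holders={T2,T3,T5}
Step 11: signal(T3) -> count=0 queue=[] holders={T1,T2,T5}
Step 12: signal(T5) -> count=1 queue=[] holders={T1,T2}
Step 13: wait(T5) -> count=0 queue=[] holders={T1,T2,T5}
Step 14: signal(T1) -> count=1 queue=[] holders={T2,T5}
Step 15: wait(T3) -> count=0 queue=[] holders={T2,T3,T5}
Step 16: wait(T1) -> count=0 queue=[T1] holders={T2,T3,T5}
Step 17: wait(T4) -> count=0 queue=[T1,T4] holders={T2,T3,T5}
Step 18: signal(T3) -> count=0 queue=[T4] holders={T1,T2,T5}
Step 19: signal(T5) -> count=0 queue=[] holders={T1,T2,T4}
Step 20: wait(T3) -> count=0 queue=[T3] holders={T1,T2,T4}
Final holders: {T1,T2,T4} -> T1 in holders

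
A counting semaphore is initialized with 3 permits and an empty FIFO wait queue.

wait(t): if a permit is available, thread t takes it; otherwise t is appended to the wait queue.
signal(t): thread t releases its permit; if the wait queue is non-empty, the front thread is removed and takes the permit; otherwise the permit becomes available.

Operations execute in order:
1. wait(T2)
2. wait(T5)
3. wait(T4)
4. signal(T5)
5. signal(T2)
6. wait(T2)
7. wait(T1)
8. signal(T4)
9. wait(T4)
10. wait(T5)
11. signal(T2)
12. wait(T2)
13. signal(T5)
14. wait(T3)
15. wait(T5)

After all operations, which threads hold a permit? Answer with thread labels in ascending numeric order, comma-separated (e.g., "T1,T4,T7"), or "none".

Answer: T1,T2,T4

Derivation:
Step 1: wait(T2) -> count=2 queue=[] holders={T2}
Step 2: wait(T5) -> count=1 queue=[] holders={T2,T5}
Step 3: wait(T4) -> count=0 queue=[] holders={T2,T4,T5}
Step 4: signal(T5) -> count=1 queue=[] holders={T2,T4}
Step 5: signal(T2) -> count=2 queue=[] holders={T4}
Step 6: wait(T2) -> count=1 queue=[] holders={T2,T4}
Step 7: wait(T1) -> count=0 queue=[] holders={T1,T2,T4}
Step 8: signal(T4) -> count=1 queue=[] holders={T1,T2}
Step 9: wait(T4) -> count=0 queue=[] holders={T1,T2,T4}
Step 10: wait(T5) -> count=0 queue=[T5] holders={T1,T2,T4}
Step 11: signal(T2) -> count=0 queue=[] holders={T1,T4,T5}
Step 12: wait(T2) -> count=0 queue=[T2] holders={T1,T4,T5}
Step 13: signal(T5) -> count=0 queue=[] holders={T1,T2,T4}
Step 14: wait(T3) -> count=0 queue=[T3] holders={T1,T2,T4}
Step 15: wait(T5) -> count=0 queue=[T3,T5] holders={T1,T2,T4}
Final holders: T1,T2,T4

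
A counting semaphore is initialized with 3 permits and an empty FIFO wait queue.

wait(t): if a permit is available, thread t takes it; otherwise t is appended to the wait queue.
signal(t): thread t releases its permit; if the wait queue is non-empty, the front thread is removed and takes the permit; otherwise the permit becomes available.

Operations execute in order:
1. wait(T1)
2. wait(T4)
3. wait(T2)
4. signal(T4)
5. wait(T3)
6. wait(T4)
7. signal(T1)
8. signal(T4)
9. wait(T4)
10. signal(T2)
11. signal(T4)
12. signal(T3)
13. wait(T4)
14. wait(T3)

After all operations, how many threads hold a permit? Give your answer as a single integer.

Answer: 2

Derivation:
Step 1: wait(T1) -> count=2 queue=[] holders={T1}
Step 2: wait(T4) -> count=1 queue=[] holders={T1,T4}
Step 3: wait(T2) -> count=0 queue=[] holders={T1,T2,T4}
Step 4: signal(T4) -> count=1 queue=[] holders={T1,T2}
Step 5: wait(T3) -> count=0 queue=[] holders={T1,T2,T3}
Step 6: wait(T4) -> count=0 queue=[T4] holders={T1,T2,T3}
Step 7: signal(T1) -> count=0 queue=[] holders={T2,T3,T4}
Step 8: signal(T4) -> count=1 queue=[] holders={T2,T3}
Step 9: wait(T4) -> count=0 queue=[] holders={T2,T3,T4}
Step 10: signal(T2) -> count=1 queue=[] holders={T3,T4}
Step 11: signal(T4) -> count=2 queue=[] holders={T3}
Step 12: signal(T3) -> count=3 queue=[] holders={none}
Step 13: wait(T4) -> count=2 queue=[] holders={T4}
Step 14: wait(T3) -> count=1 queue=[] holders={T3,T4}
Final holders: {T3,T4} -> 2 thread(s)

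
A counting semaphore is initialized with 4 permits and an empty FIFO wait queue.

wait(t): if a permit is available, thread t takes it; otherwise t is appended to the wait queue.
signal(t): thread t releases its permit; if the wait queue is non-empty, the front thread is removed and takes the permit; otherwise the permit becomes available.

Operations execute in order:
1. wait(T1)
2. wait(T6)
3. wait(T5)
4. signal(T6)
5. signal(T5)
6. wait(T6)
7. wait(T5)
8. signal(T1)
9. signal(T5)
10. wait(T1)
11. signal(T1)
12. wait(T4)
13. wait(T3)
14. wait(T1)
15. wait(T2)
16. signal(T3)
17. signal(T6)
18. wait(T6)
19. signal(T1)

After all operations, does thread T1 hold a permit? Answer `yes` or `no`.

Answer: no

Derivation:
Step 1: wait(T1) -> count=3 queue=[] holders={T1}
Step 2: wait(T6) -> count=2 queue=[] holders={T1,T6}
Step 3: wait(T5) -> count=1 queue=[] holders={T1,T5,T6}
Step 4: signal(T6) -> count=2 queue=[] holders={T1,T5}
Step 5: signal(T5) -> count=3 queue=[] holders={T1}
Step 6: wait(T6) -> count=2 queue=[] holders={T1,T6}
Step 7: wait(T5) -> count=1 queue=[] holders={T1,T5,T6}
Step 8: signal(T1) -> count=2 queue=[] holders={T5,T6}
Step 9: signal(T5) -> count=3 queue=[] holders={T6}
Step 10: wait(T1) -> count=2 queue=[] holders={T1,T6}
Step 11: signal(T1) -> count=3 queue=[] holders={T6}
Step 12: wait(T4) -> count=2 queue=[] holders={T4,T6}
Step 13: wait(T3) -> count=1 queue=[] holders={T3,T4,T6}
Step 14: wait(T1) -> count=0 queue=[] holders={T1,T3,T4,T6}
Step 15: wait(T2) -> count=0 queue=[T2] holders={T1,T3,T4,T6}
Step 16: signal(T3) -> count=0 queue=[] holders={T1,T2,T4,T6}
Step 17: signal(T6) -> count=1 queue=[] holders={T1,T2,T4}
Step 18: wait(T6) -> count=0 queue=[] holders={T1,T2,T4,T6}
Step 19: signal(T1) -> count=1 queue=[] holders={T2,T4,T6}
Final holders: {T2,T4,T6} -> T1 not in holders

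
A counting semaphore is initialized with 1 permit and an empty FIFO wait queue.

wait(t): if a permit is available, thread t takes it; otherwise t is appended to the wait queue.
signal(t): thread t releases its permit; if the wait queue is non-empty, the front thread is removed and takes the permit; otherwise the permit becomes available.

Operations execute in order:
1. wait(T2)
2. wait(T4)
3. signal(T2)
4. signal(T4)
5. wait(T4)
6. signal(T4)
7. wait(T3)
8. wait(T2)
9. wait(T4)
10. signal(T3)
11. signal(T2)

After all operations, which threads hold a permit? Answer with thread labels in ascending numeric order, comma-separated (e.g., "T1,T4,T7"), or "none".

Answer: T4

Derivation:
Step 1: wait(T2) -> count=0 queue=[] holders={T2}
Step 2: wait(T4) -> count=0 queue=[T4] holders={T2}
Step 3: signal(T2) -> count=0 queue=[] holders={T4}
Step 4: signal(T4) -> count=1 queue=[] holders={none}
Step 5: wait(T4) -> count=0 queue=[] holders={T4}
Step 6: signal(T4) -> count=1 queue=[] holders={none}
Step 7: wait(T3) -> count=0 queue=[] holders={T3}
Step 8: wait(T2) -> count=0 queue=[T2] holders={T3}
Step 9: wait(T4) -> count=0 queue=[T2,T4] holders={T3}
Step 10: signal(T3) -> count=0 queue=[T4] holders={T2}
Step 11: signal(T2) -> count=0 queue=[] holders={T4}
Final holders: T4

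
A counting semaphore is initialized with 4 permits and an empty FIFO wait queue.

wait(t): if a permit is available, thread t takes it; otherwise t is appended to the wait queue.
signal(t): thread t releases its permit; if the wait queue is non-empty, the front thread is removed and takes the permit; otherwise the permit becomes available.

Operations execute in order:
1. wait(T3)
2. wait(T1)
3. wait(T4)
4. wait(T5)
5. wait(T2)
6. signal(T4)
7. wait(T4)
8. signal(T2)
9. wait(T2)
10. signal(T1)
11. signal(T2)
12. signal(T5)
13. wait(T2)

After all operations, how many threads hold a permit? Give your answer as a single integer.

Answer: 3

Derivation:
Step 1: wait(T3) -> count=3 queue=[] holders={T3}
Step 2: wait(T1) -> count=2 queue=[] holders={T1,T3}
Step 3: wait(T4) -> count=1 queue=[] holders={T1,T3,T4}
Step 4: wait(T5) -> count=0 queue=[] holders={T1,T3,T4,T5}
Step 5: wait(T2) -> count=0 queue=[T2] holders={T1,T3,T4,T5}
Step 6: signal(T4) -> count=0 queue=[] holders={T1,T2,T3,T5}
Step 7: wait(T4) -> count=0 queue=[T4] holders={T1,T2,T3,T5}
Step 8: signal(T2) -> count=0 queue=[] holders={T1,T3,T4,T5}
Step 9: wait(T2) -> count=0 queue=[T2] holders={T1,T3,T4,T5}
Step 10: signal(T1) -> count=0 queue=[] holders={T2,T3,T4,T5}
Step 11: signal(T2) -> count=1 queue=[] holders={T3,T4,T5}
Step 12: signal(T5) -> count=2 queue=[] holders={T3,T4}
Step 13: wait(T2) -> count=1 queue=[] holders={T2,T3,T4}
Final holders: {T2,T3,T4} -> 3 thread(s)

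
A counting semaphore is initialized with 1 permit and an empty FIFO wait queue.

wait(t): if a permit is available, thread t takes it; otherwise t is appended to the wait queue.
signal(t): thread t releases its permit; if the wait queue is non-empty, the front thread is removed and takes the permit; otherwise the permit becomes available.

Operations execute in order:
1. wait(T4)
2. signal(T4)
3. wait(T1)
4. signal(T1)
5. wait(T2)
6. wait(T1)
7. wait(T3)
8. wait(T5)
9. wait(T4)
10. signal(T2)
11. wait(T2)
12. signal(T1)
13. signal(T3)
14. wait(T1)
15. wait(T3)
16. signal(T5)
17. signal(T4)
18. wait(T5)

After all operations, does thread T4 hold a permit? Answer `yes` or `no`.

Answer: no

Derivation:
Step 1: wait(T4) -> count=0 queue=[] holders={T4}
Step 2: signal(T4) -> count=1 queue=[] holders={none}
Step 3: wait(T1) -> count=0 queue=[] holders={T1}
Step 4: signal(T1) -> count=1 queue=[] holders={none}
Step 5: wait(T2) -> count=0 queue=[] holders={T2}
Step 6: wait(T1) -> count=0 queue=[T1] holders={T2}
Step 7: wait(T3) -> count=0 queue=[T1,T3] holders={T2}
Step 8: wait(T5) -> count=0 queue=[T1,T3,T5] holders={T2}
Step 9: wait(T4) -> count=0 queue=[T1,T3,T5,T4] holders={T2}
Step 10: signal(T2) -> count=0 queue=[T3,T5,T4] holders={T1}
Step 11: wait(T2) -> count=0 queue=[T3,T5,T4,T2] holders={T1}
Step 12: signal(T1) -> count=0 queue=[T5,T4,T2] holders={T3}
Step 13: signal(T3) -> count=0 queue=[T4,T2] holders={T5}
Step 14: wait(T1) -> count=0 queue=[T4,T2,T1] holders={T5}
Step 15: wait(T3) -> count=0 queue=[T4,T2,T1,T3] holders={T5}
Step 16: signal(T5) -> count=0 queue=[T2,T1,T3] holders={T4}
Step 17: signal(T4) -> count=0 queue=[T1,T3] holders={T2}
Step 18: wait(T5) -> count=0 queue=[T1,T3,T5] holders={T2}
Final holders: {T2} -> T4 not in holders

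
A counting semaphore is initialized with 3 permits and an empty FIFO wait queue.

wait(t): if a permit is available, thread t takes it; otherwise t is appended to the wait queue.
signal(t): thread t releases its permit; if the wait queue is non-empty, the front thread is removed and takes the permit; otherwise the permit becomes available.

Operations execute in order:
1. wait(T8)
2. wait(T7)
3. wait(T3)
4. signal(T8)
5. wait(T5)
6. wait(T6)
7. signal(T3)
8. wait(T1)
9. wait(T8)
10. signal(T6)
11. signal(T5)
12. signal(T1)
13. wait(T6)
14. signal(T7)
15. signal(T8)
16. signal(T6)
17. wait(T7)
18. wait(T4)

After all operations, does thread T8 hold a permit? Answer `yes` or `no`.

Step 1: wait(T8) -> count=2 queue=[] holders={T8}
Step 2: wait(T7) -> count=1 queue=[] holders={T7,T8}
Step 3: wait(T3) -> count=0 queue=[] holders={T3,T7,T8}
Step 4: signal(T8) -> count=1 queue=[] holders={T3,T7}
Step 5: wait(T5) -> count=0 queue=[] holders={T3,T5,T7}
Step 6: wait(T6) -> count=0 queue=[T6] holders={T3,T5,T7}
Step 7: signal(T3) -> count=0 queue=[] holders={T5,T6,T7}
Step 8: wait(T1) -> count=0 queue=[T1] holders={T5,T6,T7}
Step 9: wait(T8) -> count=0 queue=[T1,T8] holders={T5,T6,T7}
Step 10: signal(T6) -> count=0 queue=[T8] holders={T1,T5,T7}
Step 11: signal(T5) -> count=0 queue=[] holders={T1,T7,T8}
Step 12: signal(T1) -> count=1 queue=[] holders={T7,T8}
Step 13: wait(T6) -> count=0 queue=[] holders={T6,T7,T8}
Step 14: signal(T7) -> count=1 queue=[] holders={T6,T8}
Step 15: signal(T8) -> count=2 queue=[] holders={T6}
Step 16: signal(T6) -> count=3 queue=[] holders={none}
Step 17: wait(T7) -> count=2 queue=[] holders={T7}
Step 18: wait(T4) -> count=1 queue=[] holders={T4,T7}
Final holders: {T4,T7} -> T8 not in holders

Answer: no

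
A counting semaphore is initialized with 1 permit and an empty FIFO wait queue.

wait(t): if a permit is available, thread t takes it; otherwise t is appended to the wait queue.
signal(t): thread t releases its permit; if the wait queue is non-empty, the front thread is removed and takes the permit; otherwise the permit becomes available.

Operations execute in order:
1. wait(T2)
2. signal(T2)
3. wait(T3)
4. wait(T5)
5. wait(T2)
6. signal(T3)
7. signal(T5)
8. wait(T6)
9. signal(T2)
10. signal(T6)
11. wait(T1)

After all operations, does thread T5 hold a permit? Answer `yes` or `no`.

Step 1: wait(T2) -> count=0 queue=[] holders={T2}
Step 2: signal(T2) -> count=1 queue=[] holders={none}
Step 3: wait(T3) -> count=0 queue=[] holders={T3}
Step 4: wait(T5) -> count=0 queue=[T5] holders={T3}
Step 5: wait(T2) -> count=0 queue=[T5,T2] holders={T3}
Step 6: signal(T3) -> count=0 queue=[T2] holders={T5}
Step 7: signal(T5) -> count=0 queue=[] holders={T2}
Step 8: wait(T6) -> count=0 queue=[T6] holders={T2}
Step 9: signal(T2) -> count=0 queue=[] holders={T6}
Step 10: signal(T6) -> count=1 queue=[] holders={none}
Step 11: wait(T1) -> count=0 queue=[] holders={T1}
Final holders: {T1} -> T5 not in holders

Answer: no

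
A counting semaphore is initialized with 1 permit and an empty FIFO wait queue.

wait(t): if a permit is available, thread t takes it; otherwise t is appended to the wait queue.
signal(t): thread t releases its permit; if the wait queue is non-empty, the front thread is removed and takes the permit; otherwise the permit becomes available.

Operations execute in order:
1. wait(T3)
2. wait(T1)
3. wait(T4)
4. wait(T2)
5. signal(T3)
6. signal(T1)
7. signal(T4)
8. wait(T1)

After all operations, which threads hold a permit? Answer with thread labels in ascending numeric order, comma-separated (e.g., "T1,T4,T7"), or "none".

Answer: T2

Derivation:
Step 1: wait(T3) -> count=0 queue=[] holders={T3}
Step 2: wait(T1) -> count=0 queue=[T1] holders={T3}
Step 3: wait(T4) -> count=0 queue=[T1,T4] holders={T3}
Step 4: wait(T2) -> count=0 queue=[T1,T4,T2] holders={T3}
Step 5: signal(T3) -> count=0 queue=[T4,T2] holders={T1}
Step 6: signal(T1) -> count=0 queue=[T2] holders={T4}
Step 7: signal(T4) -> count=0 queue=[] holders={T2}
Step 8: wait(T1) -> count=0 queue=[T1] holders={T2}
Final holders: T2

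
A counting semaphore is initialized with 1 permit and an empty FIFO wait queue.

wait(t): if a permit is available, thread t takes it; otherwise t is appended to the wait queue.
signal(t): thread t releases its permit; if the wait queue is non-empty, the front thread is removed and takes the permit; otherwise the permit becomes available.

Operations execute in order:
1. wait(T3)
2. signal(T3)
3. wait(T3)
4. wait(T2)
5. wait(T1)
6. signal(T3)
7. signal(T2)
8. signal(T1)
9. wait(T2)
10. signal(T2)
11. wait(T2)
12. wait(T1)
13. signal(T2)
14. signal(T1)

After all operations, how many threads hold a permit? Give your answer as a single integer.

Answer: 0

Derivation:
Step 1: wait(T3) -> count=0 queue=[] holders={T3}
Step 2: signal(T3) -> count=1 queue=[] holders={none}
Step 3: wait(T3) -> count=0 queue=[] holders={T3}
Step 4: wait(T2) -> count=0 queue=[T2] holders={T3}
Step 5: wait(T1) -> count=0 queue=[T2,T1] holders={T3}
Step 6: signal(T3) -> count=0 queue=[T1] holders={T2}
Step 7: signal(T2) -> count=0 queue=[] holders={T1}
Step 8: signal(T1) -> count=1 queue=[] holders={none}
Step 9: wait(T2) -> count=0 queue=[] holders={T2}
Step 10: signal(T2) -> count=1 queue=[] holders={none}
Step 11: wait(T2) -> count=0 queue=[] holders={T2}
Step 12: wait(T1) -> count=0 queue=[T1] holders={T2}
Step 13: signal(T2) -> count=0 queue=[] holders={T1}
Step 14: signal(T1) -> count=1 queue=[] holders={none}
Final holders: {none} -> 0 thread(s)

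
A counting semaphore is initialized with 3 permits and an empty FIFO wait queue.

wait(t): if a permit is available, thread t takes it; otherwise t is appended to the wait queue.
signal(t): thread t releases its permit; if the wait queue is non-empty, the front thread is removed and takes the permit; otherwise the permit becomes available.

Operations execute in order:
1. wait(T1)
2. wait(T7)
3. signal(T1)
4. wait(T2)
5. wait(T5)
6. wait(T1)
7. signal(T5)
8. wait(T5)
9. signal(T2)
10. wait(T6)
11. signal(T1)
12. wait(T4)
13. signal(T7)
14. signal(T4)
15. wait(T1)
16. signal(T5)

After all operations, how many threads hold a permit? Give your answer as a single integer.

Step 1: wait(T1) -> count=2 queue=[] holders={T1}
Step 2: wait(T7) -> count=1 queue=[] holders={T1,T7}
Step 3: signal(T1) -> count=2 queue=[] holders={T7}
Step 4: wait(T2) -> count=1 queue=[] holders={T2,T7}
Step 5: wait(T5) -> count=0 queue=[] holders={T2,T5,T7}
Step 6: wait(T1) -> count=0 queue=[T1] holders={T2,T5,T7}
Step 7: signal(T5) -> count=0 queue=[] holders={T1,T2,T7}
Step 8: wait(T5) -> count=0 queue=[T5] holders={T1,T2,T7}
Step 9: signal(T2) -> count=0 queue=[] holders={T1,T5,T7}
Step 10: wait(T6) -> count=0 queue=[T6] holders={T1,T5,T7}
Step 11: signal(T1) -> count=0 queue=[] holders={T5,T6,T7}
Step 12: wait(T4) -> count=0 queue=[T4] holders={T5,T6,T7}
Step 13: signal(T7) -> count=0 queue=[] holders={T4,T5,T6}
Step 14: signal(T4) -> count=1 queue=[] holders={T5,T6}
Step 15: wait(T1) -> count=0 queue=[] holders={T1,T5,T6}
Step 16: signal(T5) -> count=1 queue=[] holders={T1,T6}
Final holders: {T1,T6} -> 2 thread(s)

Answer: 2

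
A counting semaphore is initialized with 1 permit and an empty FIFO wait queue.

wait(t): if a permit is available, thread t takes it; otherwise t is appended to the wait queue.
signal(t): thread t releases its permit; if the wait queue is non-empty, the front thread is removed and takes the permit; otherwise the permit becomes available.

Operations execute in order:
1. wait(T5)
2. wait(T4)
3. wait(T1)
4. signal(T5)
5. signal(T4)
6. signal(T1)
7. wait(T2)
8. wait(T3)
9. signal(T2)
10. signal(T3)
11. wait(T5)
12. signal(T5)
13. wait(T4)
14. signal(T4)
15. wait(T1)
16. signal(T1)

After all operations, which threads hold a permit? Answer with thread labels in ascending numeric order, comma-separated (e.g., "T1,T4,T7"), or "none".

Answer: none

Derivation:
Step 1: wait(T5) -> count=0 queue=[] holders={T5}
Step 2: wait(T4) -> count=0 queue=[T4] holders={T5}
Step 3: wait(T1) -> count=0 queue=[T4,T1] holders={T5}
Step 4: signal(T5) -> count=0 queue=[T1] holders={T4}
Step 5: signal(T4) -> count=0 queue=[] holders={T1}
Step 6: signal(T1) -> count=1 queue=[] holders={none}
Step 7: wait(T2) -> count=0 queue=[] holders={T2}
Step 8: wait(T3) -> count=0 queue=[T3] holders={T2}
Step 9: signal(T2) -> count=0 queue=[] holders={T3}
Step 10: signal(T3) -> count=1 queue=[] holders={none}
Step 11: wait(T5) -> count=0 queue=[] holders={T5}
Step 12: signal(T5) -> count=1 queue=[] holders={none}
Step 13: wait(T4) -> count=0 queue=[] holders={T4}
Step 14: signal(T4) -> count=1 queue=[] holders={none}
Step 15: wait(T1) -> count=0 queue=[] holders={T1}
Step 16: signal(T1) -> count=1 queue=[] holders={none}
Final holders: none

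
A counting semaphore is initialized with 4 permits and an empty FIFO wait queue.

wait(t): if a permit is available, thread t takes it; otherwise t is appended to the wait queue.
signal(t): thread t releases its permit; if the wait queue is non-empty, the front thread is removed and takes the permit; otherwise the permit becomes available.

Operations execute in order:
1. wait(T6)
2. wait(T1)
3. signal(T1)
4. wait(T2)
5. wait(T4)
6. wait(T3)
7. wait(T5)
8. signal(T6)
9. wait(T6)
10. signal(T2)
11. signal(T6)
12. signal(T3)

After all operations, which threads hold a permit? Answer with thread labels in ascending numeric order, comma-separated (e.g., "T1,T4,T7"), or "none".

Answer: T4,T5

Derivation:
Step 1: wait(T6) -> count=3 queue=[] holders={T6}
Step 2: wait(T1) -> count=2 queue=[] holders={T1,T6}
Step 3: signal(T1) -> count=3 queue=[] holders={T6}
Step 4: wait(T2) -> count=2 queue=[] holders={T2,T6}
Step 5: wait(T4) -> count=1 queue=[] holders={T2,T4,T6}
Step 6: wait(T3) -> count=0 queue=[] holders={T2,T3,T4,T6}
Step 7: wait(T5) -> count=0 queue=[T5] holders={T2,T3,T4,T6}
Step 8: signal(T6) -> count=0 queue=[] holders={T2,T3,T4,T5}
Step 9: wait(T6) -> count=0 queue=[T6] holders={T2,T3,T4,T5}
Step 10: signal(T2) -> count=0 queue=[] holders={T3,T4,T5,T6}
Step 11: signal(T6) -> count=1 queue=[] holders={T3,T4,T5}
Step 12: signal(T3) -> count=2 queue=[] holders={T4,T5}
Final holders: T4,T5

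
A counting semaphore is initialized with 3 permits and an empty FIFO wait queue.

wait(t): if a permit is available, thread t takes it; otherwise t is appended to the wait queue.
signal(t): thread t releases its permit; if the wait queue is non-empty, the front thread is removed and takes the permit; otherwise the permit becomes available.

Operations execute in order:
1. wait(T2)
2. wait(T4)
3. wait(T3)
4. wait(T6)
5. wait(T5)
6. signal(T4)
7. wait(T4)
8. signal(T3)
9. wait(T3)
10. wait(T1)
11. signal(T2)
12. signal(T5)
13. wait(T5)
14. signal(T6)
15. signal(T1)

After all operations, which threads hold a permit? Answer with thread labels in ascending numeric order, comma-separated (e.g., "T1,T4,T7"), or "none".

Step 1: wait(T2) -> count=2 queue=[] holders={T2}
Step 2: wait(T4) -> count=1 queue=[] holders={T2,T4}
Step 3: wait(T3) -> count=0 queue=[] holders={T2,T3,T4}
Step 4: wait(T6) -> count=0 queue=[T6] holders={T2,T3,T4}
Step 5: wait(T5) -> count=0 queue=[T6,T5] holders={T2,T3,T4}
Step 6: signal(T4) -> count=0 queue=[T5] holders={T2,T3,T6}
Step 7: wait(T4) -> count=0 queue=[T5,T4] holders={T2,T3,T6}
Step 8: signal(T3) -> count=0 queue=[T4] holders={T2,T5,T6}
Step 9: wait(T3) -> count=0 queue=[T4,T3] holders={T2,T5,T6}
Step 10: wait(T1) -> count=0 queue=[T4,T3,T1] holders={T2,T5,T6}
Step 11: signal(T2) -> count=0 queue=[T3,T1] holders={T4,T5,T6}
Step 12: signal(T5) -> count=0 queue=[T1] holders={T3,T4,T6}
Step 13: wait(T5) -> count=0 queue=[T1,T5] holders={T3,T4,T6}
Step 14: signal(T6) -> count=0 queue=[T5] holders={T1,T3,T4}
Step 15: signal(T1) -> count=0 queue=[] holders={T3,T4,T5}
Final holders: T3,T4,T5

Answer: T3,T4,T5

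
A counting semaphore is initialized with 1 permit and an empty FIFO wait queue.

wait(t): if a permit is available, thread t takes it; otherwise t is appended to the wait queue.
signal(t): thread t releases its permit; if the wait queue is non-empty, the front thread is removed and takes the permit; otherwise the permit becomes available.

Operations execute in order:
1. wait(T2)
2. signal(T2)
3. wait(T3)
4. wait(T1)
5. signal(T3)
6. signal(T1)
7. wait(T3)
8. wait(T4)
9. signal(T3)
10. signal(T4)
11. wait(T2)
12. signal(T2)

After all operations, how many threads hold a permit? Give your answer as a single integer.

Answer: 0

Derivation:
Step 1: wait(T2) -> count=0 queue=[] holders={T2}
Step 2: signal(T2) -> count=1 queue=[] holders={none}
Step 3: wait(T3) -> count=0 queue=[] holders={T3}
Step 4: wait(T1) -> count=0 queue=[T1] holders={T3}
Step 5: signal(T3) -> count=0 queue=[] holders={T1}
Step 6: signal(T1) -> count=1 queue=[] holders={none}
Step 7: wait(T3) -> count=0 queue=[] holders={T3}
Step 8: wait(T4) -> count=0 queue=[T4] holders={T3}
Step 9: signal(T3) -> count=0 queue=[] holders={T4}
Step 10: signal(T4) -> count=1 queue=[] holders={none}
Step 11: wait(T2) -> count=0 queue=[] holders={T2}
Step 12: signal(T2) -> count=1 queue=[] holders={none}
Final holders: {none} -> 0 thread(s)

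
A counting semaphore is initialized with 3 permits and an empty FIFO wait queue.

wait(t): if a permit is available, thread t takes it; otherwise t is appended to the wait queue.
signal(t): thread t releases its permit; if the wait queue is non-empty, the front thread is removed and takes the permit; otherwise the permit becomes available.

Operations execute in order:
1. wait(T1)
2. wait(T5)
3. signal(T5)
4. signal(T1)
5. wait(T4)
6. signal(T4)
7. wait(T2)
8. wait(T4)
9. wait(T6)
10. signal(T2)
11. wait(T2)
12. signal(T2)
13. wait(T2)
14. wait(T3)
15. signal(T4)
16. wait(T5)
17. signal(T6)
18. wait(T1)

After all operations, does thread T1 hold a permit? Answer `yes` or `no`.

Step 1: wait(T1) -> count=2 queue=[] holders={T1}
Step 2: wait(T5) -> count=1 queue=[] holders={T1,T5}
Step 3: signal(T5) -> count=2 queue=[] holders={T1}
Step 4: signal(T1) -> count=3 queue=[] holders={none}
Step 5: wait(T4) -> count=2 queue=[] holders={T4}
Step 6: signal(T4) -> count=3 queue=[] holders={none}
Step 7: wait(T2) -> count=2 queue=[] holders={T2}
Step 8: wait(T4) -> count=1 queue=[] holders={T2,T4}
Step 9: wait(T6) -> count=0 queue=[] holders={T2,T4,T6}
Step 10: signal(T2) -> count=1 queue=[] holders={T4,T6}
Step 11: wait(T2) -> count=0 queue=[] holders={T2,T4,T6}
Step 12: signal(T2) -> count=1 queue=[] holders={T4,T6}
Step 13: wait(T2) -> count=0 queue=[] holders={T2,T4,T6}
Step 14: wait(T3) -> count=0 queue=[T3] holders={T2,T4,T6}
Step 15: signal(T4) -> count=0 queue=[] holders={T2,T3,T6}
Step 16: wait(T5) -> count=0 queue=[T5] holders={T2,T3,T6}
Step 17: signal(T6) -> count=0 queue=[] holders={T2,T3,T5}
Step 18: wait(T1) -> count=0 queue=[T1] holders={T2,T3,T5}
Final holders: {T2,T3,T5} -> T1 not in holders

Answer: no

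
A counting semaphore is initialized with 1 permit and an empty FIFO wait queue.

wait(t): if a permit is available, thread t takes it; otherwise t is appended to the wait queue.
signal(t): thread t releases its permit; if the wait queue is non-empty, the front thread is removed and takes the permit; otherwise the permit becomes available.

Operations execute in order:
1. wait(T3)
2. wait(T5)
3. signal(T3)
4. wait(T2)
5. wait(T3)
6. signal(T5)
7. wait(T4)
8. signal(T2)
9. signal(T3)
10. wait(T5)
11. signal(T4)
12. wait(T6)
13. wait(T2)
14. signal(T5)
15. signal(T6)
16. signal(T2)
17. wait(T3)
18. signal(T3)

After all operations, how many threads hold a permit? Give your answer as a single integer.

Answer: 0

Derivation:
Step 1: wait(T3) -> count=0 queue=[] holders={T3}
Step 2: wait(T5) -> count=0 queue=[T5] holders={T3}
Step 3: signal(T3) -> count=0 queue=[] holders={T5}
Step 4: wait(T2) -> count=0 queue=[T2] holders={T5}
Step 5: wait(T3) -> count=0 queue=[T2,T3] holders={T5}
Step 6: signal(T5) -> count=0 queue=[T3] holders={T2}
Step 7: wait(T4) -> count=0 queue=[T3,T4] holders={T2}
Step 8: signal(T2) -> count=0 queue=[T4] holders={T3}
Step 9: signal(T3) -> count=0 queue=[] holders={T4}
Step 10: wait(T5) -> count=0 queue=[T5] holders={T4}
Step 11: signal(T4) -> count=0 queue=[] holders={T5}
Step 12: wait(T6) -> count=0 queue=[T6] holders={T5}
Step 13: wait(T2) -> count=0 queue=[T6,T2] holders={T5}
Step 14: signal(T5) -> count=0 queue=[T2] holders={T6}
Step 15: signal(T6) -> count=0 queue=[] holders={T2}
Step 16: signal(T2) -> count=1 queue=[] holders={none}
Step 17: wait(T3) -> count=0 queue=[] holders={T3}
Step 18: signal(T3) -> count=1 queue=[] holders={none}
Final holders: {none} -> 0 thread(s)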